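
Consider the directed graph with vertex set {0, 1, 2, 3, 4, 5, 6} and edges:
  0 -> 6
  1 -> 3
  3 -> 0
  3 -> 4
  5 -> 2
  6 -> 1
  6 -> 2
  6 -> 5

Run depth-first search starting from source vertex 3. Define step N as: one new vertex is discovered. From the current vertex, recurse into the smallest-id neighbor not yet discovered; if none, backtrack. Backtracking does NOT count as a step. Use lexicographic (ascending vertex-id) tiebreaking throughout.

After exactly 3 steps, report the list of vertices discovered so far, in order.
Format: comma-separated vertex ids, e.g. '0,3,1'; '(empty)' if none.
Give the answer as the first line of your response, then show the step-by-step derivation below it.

3,0,6

step 1: discover 3; path=3; order=3
step 2: discover 0; path=3>0; order=3,0
step 3: discover 6; path=3>0>6; order=3,0,6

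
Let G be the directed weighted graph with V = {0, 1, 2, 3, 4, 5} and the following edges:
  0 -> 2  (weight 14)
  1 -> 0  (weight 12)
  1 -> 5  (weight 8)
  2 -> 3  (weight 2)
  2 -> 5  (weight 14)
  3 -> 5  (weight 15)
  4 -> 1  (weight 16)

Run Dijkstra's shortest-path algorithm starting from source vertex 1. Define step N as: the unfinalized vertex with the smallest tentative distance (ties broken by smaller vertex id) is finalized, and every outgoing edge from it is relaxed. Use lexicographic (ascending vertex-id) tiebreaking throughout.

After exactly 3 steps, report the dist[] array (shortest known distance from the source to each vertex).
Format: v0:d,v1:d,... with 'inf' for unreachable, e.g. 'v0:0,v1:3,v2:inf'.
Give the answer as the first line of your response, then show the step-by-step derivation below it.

v0:12,v1:0,v2:26,v3:inf,v4:inf,v5:8

step 1: dist = v0:12,v1:0,v2:inf,v3:inf,v4:inf,v5:8
step 2: dist = v0:12,v1:0,v2:inf,v3:inf,v4:inf,v5:8
step 3: dist = v0:12,v1:0,v2:26,v3:inf,v4:inf,v5:8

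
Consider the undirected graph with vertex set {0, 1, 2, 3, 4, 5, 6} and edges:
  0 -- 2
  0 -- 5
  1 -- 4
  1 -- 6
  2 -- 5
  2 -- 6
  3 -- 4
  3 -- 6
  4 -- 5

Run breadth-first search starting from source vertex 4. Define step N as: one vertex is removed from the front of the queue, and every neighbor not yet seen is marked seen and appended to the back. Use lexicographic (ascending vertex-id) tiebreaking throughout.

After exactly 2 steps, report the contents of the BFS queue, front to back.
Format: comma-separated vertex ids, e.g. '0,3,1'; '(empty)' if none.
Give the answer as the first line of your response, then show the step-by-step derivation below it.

3,5,6

step 1: dequeue 4; queue=[1,3,5]; order=4
step 2: dequeue 1; queue=[3,5,6]; order=4,1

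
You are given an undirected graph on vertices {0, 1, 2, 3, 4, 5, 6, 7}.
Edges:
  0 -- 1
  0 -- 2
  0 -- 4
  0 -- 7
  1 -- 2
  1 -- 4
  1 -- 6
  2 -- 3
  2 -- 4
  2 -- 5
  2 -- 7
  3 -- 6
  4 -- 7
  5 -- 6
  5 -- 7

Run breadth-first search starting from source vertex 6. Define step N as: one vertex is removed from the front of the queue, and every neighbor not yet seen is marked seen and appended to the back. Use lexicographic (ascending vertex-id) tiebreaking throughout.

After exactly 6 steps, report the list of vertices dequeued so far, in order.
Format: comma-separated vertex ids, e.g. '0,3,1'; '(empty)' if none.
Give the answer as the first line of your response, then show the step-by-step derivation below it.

6,1,3,5,0,2

step 1: dequeue 6; queue=[1,3,5]; order=6
step 2: dequeue 1; queue=[3,5,0,2,4]; order=6,1
step 3: dequeue 3; queue=[5,0,2,4]; order=6,1,3
step 4: dequeue 5; queue=[0,2,4,7]; order=6,1,3,5
step 5: dequeue 0; queue=[2,4,7]; order=6,1,3,5,0
step 6: dequeue 2; queue=[4,7]; order=6,1,3,5,0,2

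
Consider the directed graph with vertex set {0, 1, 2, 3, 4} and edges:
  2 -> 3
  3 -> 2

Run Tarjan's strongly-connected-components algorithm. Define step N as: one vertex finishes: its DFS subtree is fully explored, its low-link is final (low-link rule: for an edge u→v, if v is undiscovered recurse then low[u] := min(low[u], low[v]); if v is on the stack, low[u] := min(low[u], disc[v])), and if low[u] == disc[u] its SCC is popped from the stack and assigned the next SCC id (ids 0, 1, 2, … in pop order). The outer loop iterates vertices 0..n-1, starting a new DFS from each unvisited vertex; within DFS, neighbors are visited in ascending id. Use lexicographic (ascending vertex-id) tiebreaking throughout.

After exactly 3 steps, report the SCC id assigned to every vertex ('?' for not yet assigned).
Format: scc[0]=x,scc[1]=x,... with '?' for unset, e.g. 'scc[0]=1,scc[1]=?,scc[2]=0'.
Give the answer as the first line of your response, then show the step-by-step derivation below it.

scc[0]=0,scc[1]=1,scc[2]=?,scc[3]=?,scc[4]=?

step 1: low=(low[0]=0,low[1]=?,low[2]=?,low[3]=?,low[4]=?); scc=(scc[0]=0,scc[1]=?,scc[2]=?,scc[3]=?,scc[4]=?)
step 2: low=(low[0]=0,low[1]=1,low[2]=?,low[3]=?,low[4]=?); scc=(scc[0]=0,scc[1]=1,scc[2]=?,scc[3]=?,scc[4]=?)
step 3: low=(low[0]=0,low[1]=1,low[2]=2,low[3]=2,low[4]=?); scc=(scc[0]=0,scc[1]=1,scc[2]=?,scc[3]=?,scc[4]=?)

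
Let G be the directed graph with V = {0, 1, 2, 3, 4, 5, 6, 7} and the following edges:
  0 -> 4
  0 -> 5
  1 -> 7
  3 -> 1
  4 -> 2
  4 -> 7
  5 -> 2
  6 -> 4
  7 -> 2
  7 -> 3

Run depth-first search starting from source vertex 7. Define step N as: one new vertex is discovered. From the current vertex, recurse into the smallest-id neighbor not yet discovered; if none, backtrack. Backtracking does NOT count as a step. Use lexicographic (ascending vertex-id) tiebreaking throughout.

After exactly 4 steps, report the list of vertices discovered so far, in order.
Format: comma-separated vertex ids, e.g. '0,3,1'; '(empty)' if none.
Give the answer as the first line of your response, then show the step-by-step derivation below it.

7,2,3,1

step 1: discover 7; path=7; order=7
step 2: discover 2; path=7>2; order=7,2
step 3: discover 3; path=7>3; order=7,2,3
step 4: discover 1; path=7>3>1; order=7,2,3,1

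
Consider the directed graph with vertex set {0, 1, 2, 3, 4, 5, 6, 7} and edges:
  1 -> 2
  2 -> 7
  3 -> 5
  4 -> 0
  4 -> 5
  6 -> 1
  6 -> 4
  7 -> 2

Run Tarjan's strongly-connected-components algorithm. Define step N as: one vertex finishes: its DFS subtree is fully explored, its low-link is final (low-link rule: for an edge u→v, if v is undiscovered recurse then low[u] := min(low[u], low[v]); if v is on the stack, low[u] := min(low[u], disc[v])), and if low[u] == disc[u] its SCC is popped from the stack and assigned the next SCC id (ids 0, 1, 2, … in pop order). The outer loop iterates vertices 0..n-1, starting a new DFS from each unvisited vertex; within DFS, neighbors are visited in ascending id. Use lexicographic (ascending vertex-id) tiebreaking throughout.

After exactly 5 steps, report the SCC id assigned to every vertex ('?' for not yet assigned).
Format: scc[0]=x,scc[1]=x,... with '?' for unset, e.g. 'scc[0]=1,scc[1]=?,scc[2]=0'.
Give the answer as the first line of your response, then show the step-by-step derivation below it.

scc[0]=0,scc[1]=2,scc[2]=1,scc[3]=?,scc[4]=?,scc[5]=3,scc[6]=?,scc[7]=1

step 1: low=(low[0]=0,low[1]=?,low[2]=?,low[3]=?,low[4]=?,low[5]=?,low[6]=?,low[7]=?); scc=(scc[0]=0,scc[1]=?,scc[2]=?,scc[3]=?,scc[4]=?,scc[5]=?,scc[6]=?,scc[7]=?)
step 2: low=(low[0]=0,low[1]=1,low[2]=2,low[3]=?,low[4]=?,low[5]=?,low[6]=?,low[7]=2); scc=(scc[0]=0,scc[1]=?,scc[2]=?,scc[3]=?,scc[4]=?,scc[5]=?,scc[6]=?,scc[7]=?)
step 3: low=(low[0]=0,low[1]=1,low[2]=2,low[3]=?,low[4]=?,low[5]=?,low[6]=?,low[7]=2); scc=(scc[0]=0,scc[1]=?,scc[2]=1,scc[3]=?,scc[4]=?,scc[5]=?,scc[6]=?,scc[7]=1)
step 4: low=(low[0]=0,low[1]=1,low[2]=2,low[3]=?,low[4]=?,low[5]=?,low[6]=?,low[7]=2); scc=(scc[0]=0,scc[1]=2,scc[2]=1,scc[3]=?,scc[4]=?,scc[5]=?,scc[6]=?,scc[7]=1)
step 5: low=(low[0]=0,low[1]=1,low[2]=2,low[3]=4,low[4]=?,low[5]=5,low[6]=?,low[7]=2); scc=(scc[0]=0,scc[1]=2,scc[2]=1,scc[3]=?,scc[4]=?,scc[5]=3,scc[6]=?,scc[7]=1)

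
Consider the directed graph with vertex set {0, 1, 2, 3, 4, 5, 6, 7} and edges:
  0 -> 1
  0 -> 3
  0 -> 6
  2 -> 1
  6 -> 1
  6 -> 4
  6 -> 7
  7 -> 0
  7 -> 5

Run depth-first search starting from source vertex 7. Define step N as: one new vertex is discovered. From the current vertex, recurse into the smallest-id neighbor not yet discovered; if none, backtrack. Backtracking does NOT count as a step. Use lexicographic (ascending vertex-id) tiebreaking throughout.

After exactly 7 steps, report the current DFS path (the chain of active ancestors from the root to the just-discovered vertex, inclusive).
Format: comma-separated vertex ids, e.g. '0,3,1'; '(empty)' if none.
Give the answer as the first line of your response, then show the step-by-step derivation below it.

7,5

step 1: discover 7; path=7; order=7
step 2: discover 0; path=7>0; order=7,0
step 3: discover 1; path=7>0>1; order=7,0,1
step 4: discover 3; path=7>0>3; order=7,0,1,3
step 5: discover 6; path=7>0>6; order=7,0,1,3,6
step 6: discover 4; path=7>0>6>4; order=7,0,1,3,6,4
step 7: discover 5; path=7>5; order=7,0,1,3,6,4,5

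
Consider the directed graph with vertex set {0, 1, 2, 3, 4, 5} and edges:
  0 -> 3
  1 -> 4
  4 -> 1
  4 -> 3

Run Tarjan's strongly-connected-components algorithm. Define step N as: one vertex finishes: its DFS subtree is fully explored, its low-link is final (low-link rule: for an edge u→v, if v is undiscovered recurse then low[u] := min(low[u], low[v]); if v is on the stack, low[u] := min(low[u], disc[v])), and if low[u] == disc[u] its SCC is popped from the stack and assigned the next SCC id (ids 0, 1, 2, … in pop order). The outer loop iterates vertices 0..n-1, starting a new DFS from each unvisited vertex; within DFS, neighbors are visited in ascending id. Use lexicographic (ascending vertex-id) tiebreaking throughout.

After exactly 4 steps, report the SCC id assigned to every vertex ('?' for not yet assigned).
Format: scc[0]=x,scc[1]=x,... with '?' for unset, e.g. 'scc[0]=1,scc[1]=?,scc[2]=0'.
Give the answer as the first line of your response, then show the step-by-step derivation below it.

scc[0]=1,scc[1]=2,scc[2]=?,scc[3]=0,scc[4]=2,scc[5]=?

step 1: low=(low[0]=0,low[1]=?,low[2]=?,low[3]=1,low[4]=?,low[5]=?); scc=(scc[0]=?,scc[1]=?,scc[2]=?,scc[3]=0,scc[4]=?,scc[5]=?)
step 2: low=(low[0]=0,low[1]=?,low[2]=?,low[3]=1,low[4]=?,low[5]=?); scc=(scc[0]=1,scc[1]=?,scc[2]=?,scc[3]=0,scc[4]=?,scc[5]=?)
step 3: low=(low[0]=0,low[1]=2,low[2]=?,low[3]=1,low[4]=2,low[5]=?); scc=(scc[0]=1,scc[1]=?,scc[2]=?,scc[3]=0,scc[4]=?,scc[5]=?)
step 4: low=(low[0]=0,low[1]=2,low[2]=?,low[3]=1,low[4]=2,low[5]=?); scc=(scc[0]=1,scc[1]=2,scc[2]=?,scc[3]=0,scc[4]=2,scc[5]=?)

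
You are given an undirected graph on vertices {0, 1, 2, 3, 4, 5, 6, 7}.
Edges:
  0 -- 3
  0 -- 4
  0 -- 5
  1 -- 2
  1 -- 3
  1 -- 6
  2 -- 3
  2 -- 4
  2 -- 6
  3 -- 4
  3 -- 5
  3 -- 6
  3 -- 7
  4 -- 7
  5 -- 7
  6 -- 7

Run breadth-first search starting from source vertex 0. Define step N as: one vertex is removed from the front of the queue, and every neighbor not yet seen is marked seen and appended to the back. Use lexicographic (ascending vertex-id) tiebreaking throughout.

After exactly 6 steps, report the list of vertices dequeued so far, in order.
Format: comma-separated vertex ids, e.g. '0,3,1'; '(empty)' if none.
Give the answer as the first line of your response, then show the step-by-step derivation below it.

0,3,4,5,1,2

step 1: dequeue 0; queue=[3,4,5]; order=0
step 2: dequeue 3; queue=[4,5,1,2,6,7]; order=0,3
step 3: dequeue 4; queue=[5,1,2,6,7]; order=0,3,4
step 4: dequeue 5; queue=[1,2,6,7]; order=0,3,4,5
step 5: dequeue 1; queue=[2,6,7]; order=0,3,4,5,1
step 6: dequeue 2; queue=[6,7]; order=0,3,4,5,1,2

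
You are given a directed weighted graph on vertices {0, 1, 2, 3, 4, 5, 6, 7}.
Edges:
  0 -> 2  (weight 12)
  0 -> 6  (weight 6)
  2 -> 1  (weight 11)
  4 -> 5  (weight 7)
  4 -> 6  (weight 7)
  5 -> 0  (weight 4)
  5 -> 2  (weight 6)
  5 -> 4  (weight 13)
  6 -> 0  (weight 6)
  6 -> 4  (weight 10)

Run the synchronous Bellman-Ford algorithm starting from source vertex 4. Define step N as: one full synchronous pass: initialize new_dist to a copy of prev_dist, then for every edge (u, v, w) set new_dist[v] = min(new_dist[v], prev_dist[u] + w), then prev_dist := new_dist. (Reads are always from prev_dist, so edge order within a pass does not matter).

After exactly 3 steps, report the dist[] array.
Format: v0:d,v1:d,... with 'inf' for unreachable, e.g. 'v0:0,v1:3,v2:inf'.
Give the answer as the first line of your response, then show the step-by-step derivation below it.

v0:11,v1:24,v2:13,v3:inf,v4:0,v5:7,v6:7,v7:inf

step 1: dist = v0:inf,v1:inf,v2:inf,v3:inf,v4:0,v5:7,v6:7,v7:inf
step 2: dist = v0:11,v1:inf,v2:13,v3:inf,v4:0,v5:7,v6:7,v7:inf
step 3: dist = v0:11,v1:24,v2:13,v3:inf,v4:0,v5:7,v6:7,v7:inf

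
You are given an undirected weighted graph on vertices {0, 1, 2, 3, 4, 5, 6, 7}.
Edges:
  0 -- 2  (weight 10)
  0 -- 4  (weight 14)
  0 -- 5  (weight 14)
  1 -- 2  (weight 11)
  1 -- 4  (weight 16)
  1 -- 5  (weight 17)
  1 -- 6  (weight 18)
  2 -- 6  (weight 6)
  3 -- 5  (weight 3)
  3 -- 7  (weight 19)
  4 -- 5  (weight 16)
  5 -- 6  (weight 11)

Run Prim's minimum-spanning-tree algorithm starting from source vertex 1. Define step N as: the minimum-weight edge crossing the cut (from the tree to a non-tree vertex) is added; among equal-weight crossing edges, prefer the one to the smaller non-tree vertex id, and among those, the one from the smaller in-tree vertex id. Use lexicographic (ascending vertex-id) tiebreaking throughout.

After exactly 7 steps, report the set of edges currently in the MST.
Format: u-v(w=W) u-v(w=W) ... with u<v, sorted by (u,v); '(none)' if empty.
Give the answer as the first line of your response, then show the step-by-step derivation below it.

0-2(w=10) 0-4(w=14) 1-2(w=11) 2-6(w=6) 3-5(w=3) 3-7(w=19) 5-6(w=11)

step 1: add edge 1-2 (w=11); MST = {1-2(w=11)}
step 2: add edge 2-6 (w=6); MST = {1-2(w=11) 2-6(w=6)}
step 3: add edge 0-2 (w=10); MST = {0-2(w=10) 1-2(w=11) 2-6(w=6)}
step 4: add edge 5-6 (w=11); MST = {0-2(w=10) 1-2(w=11) 2-6(w=6) 5-6(w=11)}
step 5: add edge 3-5 (w=3); MST = {0-2(w=10) 1-2(w=11) 2-6(w=6) 3-5(w=3) 5-6(w=11)}
step 6: add edge 0-4 (w=14); MST = {0-2(w=10) 0-4(w=14) 1-2(w=11) 2-6(w=6) 3-5(w=3) 5-6(w=11)}
step 7: add edge 3-7 (w=19); MST = {0-2(w=10) 0-4(w=14) 1-2(w=11) 2-6(w=6) 3-5(w=3) 3-7(w=19) 5-6(w=11)}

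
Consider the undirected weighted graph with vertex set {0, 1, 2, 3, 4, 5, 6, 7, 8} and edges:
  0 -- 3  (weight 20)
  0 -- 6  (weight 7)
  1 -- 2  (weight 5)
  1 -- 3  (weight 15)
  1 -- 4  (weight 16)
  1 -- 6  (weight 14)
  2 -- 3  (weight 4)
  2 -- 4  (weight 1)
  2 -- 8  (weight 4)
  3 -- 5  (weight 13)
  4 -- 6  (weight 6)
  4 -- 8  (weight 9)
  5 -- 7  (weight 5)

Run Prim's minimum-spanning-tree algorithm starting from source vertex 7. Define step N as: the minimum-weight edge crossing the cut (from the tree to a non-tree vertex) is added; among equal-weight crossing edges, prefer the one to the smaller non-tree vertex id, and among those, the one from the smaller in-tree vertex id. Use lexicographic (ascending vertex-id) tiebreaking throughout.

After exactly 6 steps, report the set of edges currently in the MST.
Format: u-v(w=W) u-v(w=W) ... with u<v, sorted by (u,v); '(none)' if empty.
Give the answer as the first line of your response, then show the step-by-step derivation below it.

1-2(w=5) 2-3(w=4) 2-4(w=1) 2-8(w=4) 3-5(w=13) 5-7(w=5)

step 1: add edge 5-7 (w=5); MST = {5-7(w=5)}
step 2: add edge 3-5 (w=13); MST = {3-5(w=13) 5-7(w=5)}
step 3: add edge 2-3 (w=4); MST = {2-3(w=4) 3-5(w=13) 5-7(w=5)}
step 4: add edge 2-4 (w=1); MST = {2-3(w=4) 2-4(w=1) 3-5(w=13) 5-7(w=5)}
step 5: add edge 2-8 (w=4); MST = {2-3(w=4) 2-4(w=1) 2-8(w=4) 3-5(w=13) 5-7(w=5)}
step 6: add edge 1-2 (w=5); MST = {1-2(w=5) 2-3(w=4) 2-4(w=1) 2-8(w=4) 3-5(w=13) 5-7(w=5)}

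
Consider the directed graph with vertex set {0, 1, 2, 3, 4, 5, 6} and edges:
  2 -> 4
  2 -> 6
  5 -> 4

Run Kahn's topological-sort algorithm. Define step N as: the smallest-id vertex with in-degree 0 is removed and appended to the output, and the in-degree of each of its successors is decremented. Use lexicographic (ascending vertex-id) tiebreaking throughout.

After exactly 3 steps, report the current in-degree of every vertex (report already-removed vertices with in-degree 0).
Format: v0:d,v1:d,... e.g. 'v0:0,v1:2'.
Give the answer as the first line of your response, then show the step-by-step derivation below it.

v0:0,v1:0,v2:0,v3:0,v4:1,v5:0,v6:0

step 1: output 0; order=[0]; indeg=(0,0,0,0,2,0,1)
step 2: output 1; order=[0,1]; indeg=(0,0,0,0,2,0,1)
step 3: output 2; order=[0,1,2]; indeg=(0,0,0,0,1,0,0)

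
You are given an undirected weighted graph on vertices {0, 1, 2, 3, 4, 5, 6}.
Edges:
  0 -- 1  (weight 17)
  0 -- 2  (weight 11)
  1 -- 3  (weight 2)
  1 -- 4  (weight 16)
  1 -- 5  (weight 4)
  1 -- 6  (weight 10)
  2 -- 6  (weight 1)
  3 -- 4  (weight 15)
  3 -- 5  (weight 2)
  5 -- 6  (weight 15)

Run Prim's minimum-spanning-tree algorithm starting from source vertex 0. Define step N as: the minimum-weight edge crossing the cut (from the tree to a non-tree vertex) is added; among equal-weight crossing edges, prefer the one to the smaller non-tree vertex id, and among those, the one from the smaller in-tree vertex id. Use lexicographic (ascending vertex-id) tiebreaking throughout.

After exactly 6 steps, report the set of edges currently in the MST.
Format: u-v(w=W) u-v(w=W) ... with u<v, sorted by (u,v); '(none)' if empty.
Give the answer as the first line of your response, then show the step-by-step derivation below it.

0-2(w=11) 1-3(w=2) 1-6(w=10) 2-6(w=1) 3-4(w=15) 3-5(w=2)

step 1: add edge 0-2 (w=11); MST = {0-2(w=11)}
step 2: add edge 2-6 (w=1); MST = {0-2(w=11) 2-6(w=1)}
step 3: add edge 1-6 (w=10); MST = {0-2(w=11) 1-6(w=10) 2-6(w=1)}
step 4: add edge 1-3 (w=2); MST = {0-2(w=11) 1-3(w=2) 1-6(w=10) 2-6(w=1)}
step 5: add edge 3-5 (w=2); MST = {0-2(w=11) 1-3(w=2) 1-6(w=10) 2-6(w=1) 3-5(w=2)}
step 6: add edge 3-4 (w=15); MST = {0-2(w=11) 1-3(w=2) 1-6(w=10) 2-6(w=1) 3-4(w=15) 3-5(w=2)}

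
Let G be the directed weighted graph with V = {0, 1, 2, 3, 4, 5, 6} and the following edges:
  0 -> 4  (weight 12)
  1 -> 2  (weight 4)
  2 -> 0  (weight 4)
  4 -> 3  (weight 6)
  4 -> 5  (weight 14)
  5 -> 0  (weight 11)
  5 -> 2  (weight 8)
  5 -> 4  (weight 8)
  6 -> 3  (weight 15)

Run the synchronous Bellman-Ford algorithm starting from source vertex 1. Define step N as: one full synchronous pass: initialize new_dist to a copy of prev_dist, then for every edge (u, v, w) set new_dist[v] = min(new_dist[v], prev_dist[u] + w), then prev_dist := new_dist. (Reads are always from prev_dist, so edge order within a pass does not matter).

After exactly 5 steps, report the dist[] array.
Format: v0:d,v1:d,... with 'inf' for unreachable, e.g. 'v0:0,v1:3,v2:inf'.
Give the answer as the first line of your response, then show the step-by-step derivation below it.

v0:8,v1:0,v2:4,v3:26,v4:20,v5:34,v6:inf

step 1: dist = v0:inf,v1:0,v2:4,v3:inf,v4:inf,v5:inf,v6:inf
step 2: dist = v0:8,v1:0,v2:4,v3:inf,v4:inf,v5:inf,v6:inf
step 3: dist = v0:8,v1:0,v2:4,v3:inf,v4:20,v5:inf,v6:inf
step 4: dist = v0:8,v1:0,v2:4,v3:26,v4:20,v5:34,v6:inf
step 5: dist = v0:8,v1:0,v2:4,v3:26,v4:20,v5:34,v6:inf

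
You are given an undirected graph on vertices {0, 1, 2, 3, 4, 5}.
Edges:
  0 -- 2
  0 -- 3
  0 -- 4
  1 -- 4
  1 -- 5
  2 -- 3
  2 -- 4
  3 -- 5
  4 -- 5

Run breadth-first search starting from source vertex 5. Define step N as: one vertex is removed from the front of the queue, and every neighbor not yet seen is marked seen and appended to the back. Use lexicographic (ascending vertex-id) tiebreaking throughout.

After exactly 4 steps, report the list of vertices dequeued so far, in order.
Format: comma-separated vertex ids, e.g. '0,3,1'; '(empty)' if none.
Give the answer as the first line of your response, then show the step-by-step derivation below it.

5,1,3,4

step 1: dequeue 5; queue=[1,3,4]; order=5
step 2: dequeue 1; queue=[3,4]; order=5,1
step 3: dequeue 3; queue=[4,0,2]; order=5,1,3
step 4: dequeue 4; queue=[0,2]; order=5,1,3,4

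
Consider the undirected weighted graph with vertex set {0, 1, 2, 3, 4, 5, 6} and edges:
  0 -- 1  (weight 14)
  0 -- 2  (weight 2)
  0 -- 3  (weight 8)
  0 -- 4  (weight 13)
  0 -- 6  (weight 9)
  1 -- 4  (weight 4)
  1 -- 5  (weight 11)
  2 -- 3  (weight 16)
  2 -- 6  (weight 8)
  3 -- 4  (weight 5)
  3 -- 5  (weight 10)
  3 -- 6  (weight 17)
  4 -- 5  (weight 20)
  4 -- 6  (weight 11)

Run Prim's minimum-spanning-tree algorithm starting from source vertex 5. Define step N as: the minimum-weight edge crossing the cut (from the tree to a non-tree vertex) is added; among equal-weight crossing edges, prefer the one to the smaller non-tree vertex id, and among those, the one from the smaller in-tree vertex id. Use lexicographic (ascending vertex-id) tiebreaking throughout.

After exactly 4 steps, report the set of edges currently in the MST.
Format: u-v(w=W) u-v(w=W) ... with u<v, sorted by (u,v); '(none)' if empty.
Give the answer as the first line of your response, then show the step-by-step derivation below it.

0-3(w=8) 1-4(w=4) 3-4(w=5) 3-5(w=10)

step 1: add edge 3-5 (w=10); MST = {3-5(w=10)}
step 2: add edge 3-4 (w=5); MST = {3-4(w=5) 3-5(w=10)}
step 3: add edge 1-4 (w=4); MST = {1-4(w=4) 3-4(w=5) 3-5(w=10)}
step 4: add edge 0-3 (w=8); MST = {0-3(w=8) 1-4(w=4) 3-4(w=5) 3-5(w=10)}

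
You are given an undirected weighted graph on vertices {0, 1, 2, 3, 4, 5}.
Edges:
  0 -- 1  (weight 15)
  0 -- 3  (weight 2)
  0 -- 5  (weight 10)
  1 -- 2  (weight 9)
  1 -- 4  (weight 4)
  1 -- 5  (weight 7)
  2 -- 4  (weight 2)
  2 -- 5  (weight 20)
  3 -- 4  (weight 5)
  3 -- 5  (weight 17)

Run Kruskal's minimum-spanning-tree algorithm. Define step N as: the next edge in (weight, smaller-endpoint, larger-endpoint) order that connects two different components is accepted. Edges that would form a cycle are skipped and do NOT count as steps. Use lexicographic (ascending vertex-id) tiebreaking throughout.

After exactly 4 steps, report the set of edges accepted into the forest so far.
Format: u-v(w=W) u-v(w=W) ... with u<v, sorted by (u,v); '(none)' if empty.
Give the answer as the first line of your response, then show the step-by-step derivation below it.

0-3(w=2) 1-4(w=4) 2-4(w=2) 3-4(w=5)

step 1: add edge 0-3 (w=2); MST = {0-3(w=2)}
step 2: add edge 2-4 (w=2); MST = {0-3(w=2) 2-4(w=2)}
step 3: add edge 1-4 (w=4); MST = {0-3(w=2) 1-4(w=4) 2-4(w=2)}
step 4: add edge 3-4 (w=5); MST = {0-3(w=2) 1-4(w=4) 2-4(w=2) 3-4(w=5)}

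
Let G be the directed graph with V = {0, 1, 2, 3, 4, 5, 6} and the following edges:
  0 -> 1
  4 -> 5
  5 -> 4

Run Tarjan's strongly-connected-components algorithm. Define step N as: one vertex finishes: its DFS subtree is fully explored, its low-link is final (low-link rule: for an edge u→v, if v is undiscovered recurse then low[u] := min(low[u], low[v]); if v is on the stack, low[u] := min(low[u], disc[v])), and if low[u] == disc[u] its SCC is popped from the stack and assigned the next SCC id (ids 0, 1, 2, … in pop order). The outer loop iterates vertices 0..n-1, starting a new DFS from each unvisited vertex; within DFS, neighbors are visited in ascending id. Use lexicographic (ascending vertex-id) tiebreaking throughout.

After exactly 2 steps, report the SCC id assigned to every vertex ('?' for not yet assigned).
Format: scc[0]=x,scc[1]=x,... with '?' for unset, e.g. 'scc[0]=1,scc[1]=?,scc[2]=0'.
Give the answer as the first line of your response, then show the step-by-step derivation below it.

scc[0]=1,scc[1]=0,scc[2]=?,scc[3]=?,scc[4]=?,scc[5]=?,scc[6]=?

step 1: low=(low[0]=0,low[1]=1,low[2]=?,low[3]=?,low[4]=?,low[5]=?,low[6]=?); scc=(scc[0]=?,scc[1]=0,scc[2]=?,scc[3]=?,scc[4]=?,scc[5]=?,scc[6]=?)
step 2: low=(low[0]=0,low[1]=1,low[2]=?,low[3]=?,low[4]=?,low[5]=?,low[6]=?); scc=(scc[0]=1,scc[1]=0,scc[2]=?,scc[3]=?,scc[4]=?,scc[5]=?,scc[6]=?)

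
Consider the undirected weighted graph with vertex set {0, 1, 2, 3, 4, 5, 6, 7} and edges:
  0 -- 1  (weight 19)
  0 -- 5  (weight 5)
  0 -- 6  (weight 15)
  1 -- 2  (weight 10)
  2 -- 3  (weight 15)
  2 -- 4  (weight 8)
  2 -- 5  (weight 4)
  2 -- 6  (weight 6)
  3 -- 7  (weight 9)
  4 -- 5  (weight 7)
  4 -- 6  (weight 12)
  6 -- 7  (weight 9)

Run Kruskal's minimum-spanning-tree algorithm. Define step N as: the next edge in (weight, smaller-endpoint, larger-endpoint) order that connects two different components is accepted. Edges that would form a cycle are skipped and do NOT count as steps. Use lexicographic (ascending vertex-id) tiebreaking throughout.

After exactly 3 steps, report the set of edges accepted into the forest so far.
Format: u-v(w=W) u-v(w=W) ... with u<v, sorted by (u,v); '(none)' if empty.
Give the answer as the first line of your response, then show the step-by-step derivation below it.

0-5(w=5) 2-5(w=4) 2-6(w=6)

step 1: add edge 2-5 (w=4); MST = {2-5(w=4)}
step 2: add edge 0-5 (w=5); MST = {0-5(w=5) 2-5(w=4)}
step 3: add edge 2-6 (w=6); MST = {0-5(w=5) 2-5(w=4) 2-6(w=6)}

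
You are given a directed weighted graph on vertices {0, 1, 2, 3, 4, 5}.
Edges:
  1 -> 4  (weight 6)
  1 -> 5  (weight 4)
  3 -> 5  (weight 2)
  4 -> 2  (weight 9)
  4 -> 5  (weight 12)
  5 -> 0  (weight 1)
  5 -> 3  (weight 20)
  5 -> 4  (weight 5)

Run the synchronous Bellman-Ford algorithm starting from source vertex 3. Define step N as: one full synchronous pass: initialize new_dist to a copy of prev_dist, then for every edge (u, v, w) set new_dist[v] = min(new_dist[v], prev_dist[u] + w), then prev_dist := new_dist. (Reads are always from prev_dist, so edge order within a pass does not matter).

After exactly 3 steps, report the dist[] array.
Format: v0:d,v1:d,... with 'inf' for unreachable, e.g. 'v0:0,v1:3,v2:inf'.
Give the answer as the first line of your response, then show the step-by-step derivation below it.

v0:3,v1:inf,v2:16,v3:0,v4:7,v5:2

step 1: dist = v0:inf,v1:inf,v2:inf,v3:0,v4:inf,v5:2
step 2: dist = v0:3,v1:inf,v2:inf,v3:0,v4:7,v5:2
step 3: dist = v0:3,v1:inf,v2:16,v3:0,v4:7,v5:2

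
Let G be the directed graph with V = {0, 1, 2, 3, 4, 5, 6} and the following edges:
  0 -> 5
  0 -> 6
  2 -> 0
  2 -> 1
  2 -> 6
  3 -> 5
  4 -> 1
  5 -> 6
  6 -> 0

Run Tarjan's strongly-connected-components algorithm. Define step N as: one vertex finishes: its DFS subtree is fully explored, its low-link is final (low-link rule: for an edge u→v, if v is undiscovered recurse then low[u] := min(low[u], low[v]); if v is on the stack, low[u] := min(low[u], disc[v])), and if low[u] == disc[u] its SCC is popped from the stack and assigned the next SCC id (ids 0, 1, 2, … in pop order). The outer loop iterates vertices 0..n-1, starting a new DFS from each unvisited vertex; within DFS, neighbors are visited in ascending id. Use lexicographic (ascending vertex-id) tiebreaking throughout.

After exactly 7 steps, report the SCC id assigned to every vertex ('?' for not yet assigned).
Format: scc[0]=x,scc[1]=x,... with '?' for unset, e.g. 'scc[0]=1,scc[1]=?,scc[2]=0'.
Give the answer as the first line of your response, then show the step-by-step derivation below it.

scc[0]=0,scc[1]=1,scc[2]=2,scc[3]=3,scc[4]=4,scc[5]=0,scc[6]=0

step 1: low=(low[0]=0,low[1]=?,low[2]=?,low[3]=?,low[4]=?,low[5]=1,low[6]=0); scc=(scc[0]=?,scc[1]=?,scc[2]=?,scc[3]=?,scc[4]=?,scc[5]=?,scc[6]=?)
step 2: low=(low[0]=0,low[1]=?,low[2]=?,low[3]=?,low[4]=?,low[5]=0,low[6]=0); scc=(scc[0]=?,scc[1]=?,scc[2]=?,scc[3]=?,scc[4]=?,scc[5]=?,scc[6]=?)
step 3: low=(low[0]=0,low[1]=?,low[2]=?,low[3]=?,low[4]=?,low[5]=0,low[6]=0); scc=(scc[0]=0,scc[1]=?,scc[2]=?,scc[3]=?,scc[4]=?,scc[5]=0,scc[6]=0)
step 4: low=(low[0]=0,low[1]=3,low[2]=?,low[3]=?,low[4]=?,low[5]=0,low[6]=0); scc=(scc[0]=0,scc[1]=1,scc[2]=?,scc[3]=?,scc[4]=?,scc[5]=0,scc[6]=0)
step 5: low=(low[0]=0,low[1]=3,low[2]=4,low[3]=?,low[4]=?,low[5]=0,low[6]=0); scc=(scc[0]=0,scc[1]=1,scc[2]=2,scc[3]=?,scc[4]=?,scc[5]=0,scc[6]=0)
step 6: low=(low[0]=0,low[1]=3,low[2]=4,low[3]=5,low[4]=?,low[5]=0,low[6]=0); scc=(scc[0]=0,scc[1]=1,scc[2]=2,scc[3]=3,scc[4]=?,scc[5]=0,scc[6]=0)
step 7: low=(low[0]=0,low[1]=3,low[2]=4,low[3]=5,low[4]=6,low[5]=0,low[6]=0); scc=(scc[0]=0,scc[1]=1,scc[2]=2,scc[3]=3,scc[4]=4,scc[5]=0,scc[6]=0)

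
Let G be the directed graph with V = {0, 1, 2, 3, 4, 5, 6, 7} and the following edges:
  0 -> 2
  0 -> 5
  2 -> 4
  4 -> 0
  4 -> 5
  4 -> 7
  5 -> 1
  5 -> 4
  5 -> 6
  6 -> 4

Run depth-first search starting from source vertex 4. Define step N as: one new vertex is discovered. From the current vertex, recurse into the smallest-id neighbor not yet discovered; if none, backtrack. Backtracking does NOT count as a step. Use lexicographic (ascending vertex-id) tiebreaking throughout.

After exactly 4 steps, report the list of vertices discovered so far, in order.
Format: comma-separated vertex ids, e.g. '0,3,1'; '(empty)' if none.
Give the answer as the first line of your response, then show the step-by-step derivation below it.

4,0,2,5

step 1: discover 4; path=4; order=4
step 2: discover 0; path=4>0; order=4,0
step 3: discover 2; path=4>0>2; order=4,0,2
step 4: discover 5; path=4>0>5; order=4,0,2,5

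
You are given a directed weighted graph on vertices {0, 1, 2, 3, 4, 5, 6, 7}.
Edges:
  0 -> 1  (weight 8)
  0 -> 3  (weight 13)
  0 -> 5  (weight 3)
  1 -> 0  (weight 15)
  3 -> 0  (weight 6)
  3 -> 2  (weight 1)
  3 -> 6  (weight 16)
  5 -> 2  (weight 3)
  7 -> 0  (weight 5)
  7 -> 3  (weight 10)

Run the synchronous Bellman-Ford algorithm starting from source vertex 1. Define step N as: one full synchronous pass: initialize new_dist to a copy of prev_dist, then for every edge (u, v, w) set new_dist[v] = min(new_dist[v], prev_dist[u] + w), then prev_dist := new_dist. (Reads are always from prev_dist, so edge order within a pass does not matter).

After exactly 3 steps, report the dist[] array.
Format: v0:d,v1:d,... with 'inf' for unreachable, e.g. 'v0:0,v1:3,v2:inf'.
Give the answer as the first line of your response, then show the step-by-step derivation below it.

v0:15,v1:0,v2:21,v3:28,v4:inf,v5:18,v6:44,v7:inf

step 1: dist = v0:15,v1:0,v2:inf,v3:inf,v4:inf,v5:inf,v6:inf,v7:inf
step 2: dist = v0:15,v1:0,v2:inf,v3:28,v4:inf,v5:18,v6:inf,v7:inf
step 3: dist = v0:15,v1:0,v2:21,v3:28,v4:inf,v5:18,v6:44,v7:inf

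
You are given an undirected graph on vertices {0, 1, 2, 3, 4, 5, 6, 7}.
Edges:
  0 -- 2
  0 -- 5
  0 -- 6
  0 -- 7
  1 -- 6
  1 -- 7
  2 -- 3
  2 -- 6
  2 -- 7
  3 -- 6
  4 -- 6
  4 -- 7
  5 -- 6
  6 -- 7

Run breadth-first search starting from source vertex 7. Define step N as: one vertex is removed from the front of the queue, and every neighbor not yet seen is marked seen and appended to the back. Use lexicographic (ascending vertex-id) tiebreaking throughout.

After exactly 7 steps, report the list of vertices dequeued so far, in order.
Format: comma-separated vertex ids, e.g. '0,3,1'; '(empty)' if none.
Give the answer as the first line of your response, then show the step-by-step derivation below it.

7,0,1,2,4,6,5

step 1: dequeue 7; queue=[0,1,2,4,6]; order=7
step 2: dequeue 0; queue=[1,2,4,6,5]; order=7,0
step 3: dequeue 1; queue=[2,4,6,5]; order=7,0,1
step 4: dequeue 2; queue=[4,6,5,3]; order=7,0,1,2
step 5: dequeue 4; queue=[6,5,3]; order=7,0,1,2,4
step 6: dequeue 6; queue=[5,3]; order=7,0,1,2,4,6
step 7: dequeue 5; queue=[3]; order=7,0,1,2,4,6,5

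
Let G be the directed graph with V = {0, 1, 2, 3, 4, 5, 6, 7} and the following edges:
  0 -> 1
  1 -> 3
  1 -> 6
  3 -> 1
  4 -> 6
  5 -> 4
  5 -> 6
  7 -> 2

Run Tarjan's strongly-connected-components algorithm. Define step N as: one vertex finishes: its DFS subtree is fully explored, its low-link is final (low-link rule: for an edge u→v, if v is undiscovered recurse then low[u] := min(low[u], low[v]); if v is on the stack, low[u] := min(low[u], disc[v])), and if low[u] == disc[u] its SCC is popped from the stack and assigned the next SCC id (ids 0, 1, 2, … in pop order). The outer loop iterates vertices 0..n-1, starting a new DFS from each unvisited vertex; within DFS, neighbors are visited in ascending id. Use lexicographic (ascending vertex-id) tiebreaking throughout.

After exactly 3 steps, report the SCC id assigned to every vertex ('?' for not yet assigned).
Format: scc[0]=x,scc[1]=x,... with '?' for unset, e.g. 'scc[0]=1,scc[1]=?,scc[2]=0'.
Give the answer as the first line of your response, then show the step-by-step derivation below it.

scc[0]=?,scc[1]=1,scc[2]=?,scc[3]=1,scc[4]=?,scc[5]=?,scc[6]=0,scc[7]=?

step 1: low=(low[0]=0,low[1]=1,low[2]=?,low[3]=1,low[4]=?,low[5]=?,low[6]=?,low[7]=?); scc=(scc[0]=?,scc[1]=?,scc[2]=?,scc[3]=?,scc[4]=?,scc[5]=?,scc[6]=?,scc[7]=?)
step 2: low=(low[0]=0,low[1]=1,low[2]=?,low[3]=1,low[4]=?,low[5]=?,low[6]=3,low[7]=?); scc=(scc[0]=?,scc[1]=?,scc[2]=?,scc[3]=?,scc[4]=?,scc[5]=?,scc[6]=0,scc[7]=?)
step 3: low=(low[0]=0,low[1]=1,low[2]=?,low[3]=1,low[4]=?,low[5]=?,low[6]=3,low[7]=?); scc=(scc[0]=?,scc[1]=1,scc[2]=?,scc[3]=1,scc[4]=?,scc[5]=?,scc[6]=0,scc[7]=?)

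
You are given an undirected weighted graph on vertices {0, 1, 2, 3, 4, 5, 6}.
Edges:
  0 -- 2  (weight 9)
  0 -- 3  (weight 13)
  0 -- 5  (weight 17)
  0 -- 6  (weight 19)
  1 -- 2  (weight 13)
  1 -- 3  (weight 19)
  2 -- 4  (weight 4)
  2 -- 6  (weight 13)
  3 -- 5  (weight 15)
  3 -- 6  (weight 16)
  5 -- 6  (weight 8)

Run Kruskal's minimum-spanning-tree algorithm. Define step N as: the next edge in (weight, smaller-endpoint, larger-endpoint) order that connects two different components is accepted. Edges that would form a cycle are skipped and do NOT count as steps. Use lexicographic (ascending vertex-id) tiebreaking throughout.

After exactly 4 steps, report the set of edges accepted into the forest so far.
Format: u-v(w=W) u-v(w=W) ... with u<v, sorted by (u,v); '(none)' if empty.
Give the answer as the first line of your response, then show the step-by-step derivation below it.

0-2(w=9) 0-3(w=13) 2-4(w=4) 5-6(w=8)

step 1: add edge 2-4 (w=4); MST = {2-4(w=4)}
step 2: add edge 5-6 (w=8); MST = {2-4(w=4) 5-6(w=8)}
step 3: add edge 0-2 (w=9); MST = {0-2(w=9) 2-4(w=4) 5-6(w=8)}
step 4: add edge 0-3 (w=13); MST = {0-2(w=9) 0-3(w=13) 2-4(w=4) 5-6(w=8)}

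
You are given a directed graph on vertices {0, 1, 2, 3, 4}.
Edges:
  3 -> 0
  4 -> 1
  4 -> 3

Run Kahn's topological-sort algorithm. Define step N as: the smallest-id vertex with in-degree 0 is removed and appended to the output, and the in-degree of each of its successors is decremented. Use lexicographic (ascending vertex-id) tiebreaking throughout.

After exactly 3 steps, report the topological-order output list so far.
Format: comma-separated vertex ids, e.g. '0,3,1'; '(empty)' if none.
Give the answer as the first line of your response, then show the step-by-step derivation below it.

2,4,1

step 1: output 2; order=[2]; indeg=(1,1,0,1,0)
step 2: output 4; order=[2,4]; indeg=(1,0,0,0,0)
step 3: output 1; order=[2,4,1]; indeg=(1,0,0,0,0)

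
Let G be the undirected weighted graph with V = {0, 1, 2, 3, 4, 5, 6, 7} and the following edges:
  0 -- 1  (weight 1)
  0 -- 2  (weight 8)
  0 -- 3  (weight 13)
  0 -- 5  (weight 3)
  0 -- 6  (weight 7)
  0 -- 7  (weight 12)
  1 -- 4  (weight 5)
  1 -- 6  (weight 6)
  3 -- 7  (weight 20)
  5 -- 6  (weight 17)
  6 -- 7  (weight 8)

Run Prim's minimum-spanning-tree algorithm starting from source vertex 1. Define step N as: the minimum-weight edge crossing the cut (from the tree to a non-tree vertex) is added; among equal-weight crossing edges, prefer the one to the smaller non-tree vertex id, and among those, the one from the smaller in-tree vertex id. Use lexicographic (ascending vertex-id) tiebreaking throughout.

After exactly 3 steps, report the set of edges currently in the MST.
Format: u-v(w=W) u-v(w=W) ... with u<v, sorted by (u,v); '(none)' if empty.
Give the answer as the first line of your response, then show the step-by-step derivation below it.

0-1(w=1) 0-5(w=3) 1-4(w=5)

step 1: add edge 0-1 (w=1); MST = {0-1(w=1)}
step 2: add edge 0-5 (w=3); MST = {0-1(w=1) 0-5(w=3)}
step 3: add edge 1-4 (w=5); MST = {0-1(w=1) 0-5(w=3) 1-4(w=5)}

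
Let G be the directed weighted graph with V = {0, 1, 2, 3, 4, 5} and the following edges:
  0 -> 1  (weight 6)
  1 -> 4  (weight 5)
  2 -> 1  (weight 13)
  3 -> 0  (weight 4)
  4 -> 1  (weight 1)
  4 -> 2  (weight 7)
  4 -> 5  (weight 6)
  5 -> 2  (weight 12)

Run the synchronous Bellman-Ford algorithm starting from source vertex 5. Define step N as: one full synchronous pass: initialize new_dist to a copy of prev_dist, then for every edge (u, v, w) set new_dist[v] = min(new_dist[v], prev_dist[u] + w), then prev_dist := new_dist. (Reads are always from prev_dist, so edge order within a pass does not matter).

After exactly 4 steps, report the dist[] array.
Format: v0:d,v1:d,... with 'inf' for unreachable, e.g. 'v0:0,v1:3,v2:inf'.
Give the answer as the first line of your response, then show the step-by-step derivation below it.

v0:inf,v1:25,v2:12,v3:inf,v4:30,v5:0

step 1: dist = v0:inf,v1:inf,v2:12,v3:inf,v4:inf,v5:0
step 2: dist = v0:inf,v1:25,v2:12,v3:inf,v4:inf,v5:0
step 3: dist = v0:inf,v1:25,v2:12,v3:inf,v4:30,v5:0
step 4: dist = v0:inf,v1:25,v2:12,v3:inf,v4:30,v5:0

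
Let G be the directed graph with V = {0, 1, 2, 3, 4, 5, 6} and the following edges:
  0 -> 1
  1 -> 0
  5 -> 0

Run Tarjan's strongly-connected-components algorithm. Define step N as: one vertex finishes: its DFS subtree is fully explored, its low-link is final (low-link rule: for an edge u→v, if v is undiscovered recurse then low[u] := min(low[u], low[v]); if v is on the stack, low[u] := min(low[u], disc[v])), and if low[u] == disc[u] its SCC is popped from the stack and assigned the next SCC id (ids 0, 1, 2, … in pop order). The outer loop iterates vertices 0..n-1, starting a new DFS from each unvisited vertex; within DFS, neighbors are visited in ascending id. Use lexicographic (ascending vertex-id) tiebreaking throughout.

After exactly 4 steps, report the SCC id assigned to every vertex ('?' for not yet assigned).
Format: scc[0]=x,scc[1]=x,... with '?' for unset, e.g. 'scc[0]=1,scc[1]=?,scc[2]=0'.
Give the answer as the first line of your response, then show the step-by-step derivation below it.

scc[0]=0,scc[1]=0,scc[2]=1,scc[3]=2,scc[4]=?,scc[5]=?,scc[6]=?

step 1: low=(low[0]=0,low[1]=0,low[2]=?,low[3]=?,low[4]=?,low[5]=?,low[6]=?); scc=(scc[0]=?,scc[1]=?,scc[2]=?,scc[3]=?,scc[4]=?,scc[5]=?,scc[6]=?)
step 2: low=(low[0]=0,low[1]=0,low[2]=?,low[3]=?,low[4]=?,low[5]=?,low[6]=?); scc=(scc[0]=0,scc[1]=0,scc[2]=?,scc[3]=?,scc[4]=?,scc[5]=?,scc[6]=?)
step 3: low=(low[0]=0,low[1]=0,low[2]=2,low[3]=?,low[4]=?,low[5]=?,low[6]=?); scc=(scc[0]=0,scc[1]=0,scc[2]=1,scc[3]=?,scc[4]=?,scc[5]=?,scc[6]=?)
step 4: low=(low[0]=0,low[1]=0,low[2]=2,low[3]=3,low[4]=?,low[5]=?,low[6]=?); scc=(scc[0]=0,scc[1]=0,scc[2]=1,scc[3]=2,scc[4]=?,scc[5]=?,scc[6]=?)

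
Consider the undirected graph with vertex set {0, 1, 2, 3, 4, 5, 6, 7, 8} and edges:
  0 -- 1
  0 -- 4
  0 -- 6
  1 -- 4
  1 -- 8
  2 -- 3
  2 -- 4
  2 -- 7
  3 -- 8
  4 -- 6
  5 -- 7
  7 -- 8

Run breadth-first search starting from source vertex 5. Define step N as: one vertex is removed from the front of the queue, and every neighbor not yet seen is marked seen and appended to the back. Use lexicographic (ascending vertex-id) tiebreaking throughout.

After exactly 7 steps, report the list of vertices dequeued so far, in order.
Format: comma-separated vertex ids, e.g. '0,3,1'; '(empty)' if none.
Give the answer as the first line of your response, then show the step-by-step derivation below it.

5,7,2,8,3,4,1

step 1: dequeue 5; queue=[7]; order=5
step 2: dequeue 7; queue=[2,8]; order=5,7
step 3: dequeue 2; queue=[8,3,4]; order=5,7,2
step 4: dequeue 8; queue=[3,4,1]; order=5,7,2,8
step 5: dequeue 3; queue=[4,1]; order=5,7,2,8,3
step 6: dequeue 4; queue=[1,0,6]; order=5,7,2,8,3,4
step 7: dequeue 1; queue=[0,6]; order=5,7,2,8,3,4,1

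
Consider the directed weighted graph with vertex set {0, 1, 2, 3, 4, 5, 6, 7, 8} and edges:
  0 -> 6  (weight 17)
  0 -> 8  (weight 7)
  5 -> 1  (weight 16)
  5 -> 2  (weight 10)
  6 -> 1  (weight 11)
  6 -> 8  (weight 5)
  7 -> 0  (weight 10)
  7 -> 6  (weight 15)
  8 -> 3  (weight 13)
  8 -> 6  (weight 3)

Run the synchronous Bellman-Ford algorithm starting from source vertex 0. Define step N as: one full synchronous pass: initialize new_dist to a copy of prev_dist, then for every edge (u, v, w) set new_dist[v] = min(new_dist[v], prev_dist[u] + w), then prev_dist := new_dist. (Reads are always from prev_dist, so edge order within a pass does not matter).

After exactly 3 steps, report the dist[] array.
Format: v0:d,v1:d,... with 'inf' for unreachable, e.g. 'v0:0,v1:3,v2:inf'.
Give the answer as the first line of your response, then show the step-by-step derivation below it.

v0:0,v1:21,v2:inf,v3:20,v4:inf,v5:inf,v6:10,v7:inf,v8:7

step 1: dist = v0:0,v1:inf,v2:inf,v3:inf,v4:inf,v5:inf,v6:17,v7:inf,v8:7
step 2: dist = v0:0,v1:28,v2:inf,v3:20,v4:inf,v5:inf,v6:10,v7:inf,v8:7
step 3: dist = v0:0,v1:21,v2:inf,v3:20,v4:inf,v5:inf,v6:10,v7:inf,v8:7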